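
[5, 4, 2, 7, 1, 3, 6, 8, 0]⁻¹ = [8, 4, 2, 5, 1, 0, 6, 3, 7]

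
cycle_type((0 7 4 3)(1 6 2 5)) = 4^2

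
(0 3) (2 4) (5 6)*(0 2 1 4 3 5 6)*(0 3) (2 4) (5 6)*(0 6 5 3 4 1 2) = (0 5 4 2 6 3 1) 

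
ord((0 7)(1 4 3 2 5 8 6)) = 14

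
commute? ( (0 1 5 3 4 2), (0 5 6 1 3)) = no: (0 1 5 3 4 2) * (0 5 6 1 3) = (0 3 4 2 5)(1 6), (0 5 6 1 3) * (0 1 5 3 4 2) = (0 3 1 4 2)(5 6)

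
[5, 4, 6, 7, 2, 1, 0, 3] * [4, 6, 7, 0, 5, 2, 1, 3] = [2, 5, 1, 3, 7, 6, 4, 0]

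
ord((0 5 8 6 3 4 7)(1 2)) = 14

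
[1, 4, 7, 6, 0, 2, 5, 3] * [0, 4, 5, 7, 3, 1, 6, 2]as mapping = [0→4, 1→3, 2→2, 3→6, 4→0, 5→5, 6→1, 7→7]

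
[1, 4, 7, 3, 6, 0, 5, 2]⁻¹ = [5, 0, 7, 3, 1, 6, 4, 2]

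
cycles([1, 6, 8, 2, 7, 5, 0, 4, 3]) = (0 1 6)(2 8 3)(4 7)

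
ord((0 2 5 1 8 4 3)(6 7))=14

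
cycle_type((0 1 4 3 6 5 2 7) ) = 8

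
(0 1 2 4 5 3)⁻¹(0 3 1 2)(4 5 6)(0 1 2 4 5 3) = (0 2 4 1)(3 6 5)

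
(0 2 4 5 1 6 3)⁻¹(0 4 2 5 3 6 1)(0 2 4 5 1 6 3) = (0 3 6 2 5 4 1)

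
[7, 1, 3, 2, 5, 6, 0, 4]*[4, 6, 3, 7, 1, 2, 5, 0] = [0, 6, 7, 3, 2, 5, 4, 1]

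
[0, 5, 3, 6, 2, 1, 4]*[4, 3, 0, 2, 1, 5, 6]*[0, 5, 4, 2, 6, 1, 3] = [6, 1, 4, 3, 0, 2, 5] 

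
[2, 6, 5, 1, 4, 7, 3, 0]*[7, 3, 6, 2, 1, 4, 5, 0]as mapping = [0→6, 1→5, 2→4, 3→3, 4→1, 5→0, 6→2, 7→7]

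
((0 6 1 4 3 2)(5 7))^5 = (0 2 3 4 1 6)(5 7)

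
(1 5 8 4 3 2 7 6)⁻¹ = (1 6 7 2 3 4 8 5)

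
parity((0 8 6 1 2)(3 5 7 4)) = odd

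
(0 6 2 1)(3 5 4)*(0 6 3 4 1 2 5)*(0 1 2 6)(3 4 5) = (0 4 5 2 6 3 1)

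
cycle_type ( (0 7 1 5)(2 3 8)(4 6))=2.3.4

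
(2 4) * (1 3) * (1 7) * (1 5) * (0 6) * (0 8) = (0 6 8)(1 3 7 5)(2 4)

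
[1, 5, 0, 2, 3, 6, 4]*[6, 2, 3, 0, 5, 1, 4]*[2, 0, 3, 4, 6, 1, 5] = [3, 0, 5, 4, 2, 6, 1]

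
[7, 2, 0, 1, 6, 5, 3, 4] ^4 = [3, 4, 6, 7, 2, 5, 0, 1] 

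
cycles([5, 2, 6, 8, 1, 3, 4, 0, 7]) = (0 5 3 8 7)(1 2 6 4)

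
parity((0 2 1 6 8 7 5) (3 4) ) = odd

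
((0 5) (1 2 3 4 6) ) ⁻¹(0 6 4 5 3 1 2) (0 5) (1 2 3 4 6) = (0 4 2 3 5 1 6) 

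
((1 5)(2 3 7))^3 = (1 5)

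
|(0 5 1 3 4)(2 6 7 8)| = 20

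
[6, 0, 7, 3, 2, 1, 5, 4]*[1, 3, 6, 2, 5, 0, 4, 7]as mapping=[0→4, 1→1, 2→7, 3→2, 4→6, 5→3, 6→0, 7→5]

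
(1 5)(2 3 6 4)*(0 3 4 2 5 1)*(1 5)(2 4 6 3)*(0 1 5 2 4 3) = (0 4 5 1 2 6 3)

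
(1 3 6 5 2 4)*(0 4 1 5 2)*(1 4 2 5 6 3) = (0 2 4 6 5)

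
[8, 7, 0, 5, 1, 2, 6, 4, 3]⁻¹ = [2, 4, 5, 8, 7, 3, 6, 1, 0]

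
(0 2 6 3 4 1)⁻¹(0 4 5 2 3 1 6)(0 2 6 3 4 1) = (0 3 2 1 5 6 4)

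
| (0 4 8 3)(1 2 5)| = 12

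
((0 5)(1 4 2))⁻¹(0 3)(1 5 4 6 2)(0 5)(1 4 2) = (0 2 6 1 4)(3 5)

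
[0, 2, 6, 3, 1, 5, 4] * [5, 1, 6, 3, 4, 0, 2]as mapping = [0→5, 1→6, 2→2, 3→3, 4→1, 5→0, 6→4]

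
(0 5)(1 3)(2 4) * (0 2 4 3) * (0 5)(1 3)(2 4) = (1 5 4 2)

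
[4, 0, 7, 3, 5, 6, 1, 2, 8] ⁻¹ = [1, 6, 7, 3, 0, 4, 5, 2, 8] 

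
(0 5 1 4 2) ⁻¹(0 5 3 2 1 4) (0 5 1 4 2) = (0 4 2 5 1 3) 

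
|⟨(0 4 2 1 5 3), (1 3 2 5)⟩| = 120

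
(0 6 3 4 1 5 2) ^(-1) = (0 2 5 1 4 3 6) 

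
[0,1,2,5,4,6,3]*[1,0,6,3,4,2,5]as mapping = [0→1,1→0,2→6,3→2,4→4,5→5,6→3]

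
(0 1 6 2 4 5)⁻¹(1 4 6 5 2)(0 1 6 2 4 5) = (0 4 6 5 2)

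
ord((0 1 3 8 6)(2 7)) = 10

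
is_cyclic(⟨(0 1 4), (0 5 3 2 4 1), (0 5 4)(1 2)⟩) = no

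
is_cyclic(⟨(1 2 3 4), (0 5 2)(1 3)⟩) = no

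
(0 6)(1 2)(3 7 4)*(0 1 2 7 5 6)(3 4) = (1 7 3 5 6)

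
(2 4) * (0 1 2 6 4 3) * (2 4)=(0 1 4 6 2 3)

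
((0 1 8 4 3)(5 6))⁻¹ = (0 3 4 8 1)(5 6)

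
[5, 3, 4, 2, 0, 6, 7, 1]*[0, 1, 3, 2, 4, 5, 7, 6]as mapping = [0→5, 1→2, 2→4, 3→3, 4→0, 5→7, 6→6, 7→1]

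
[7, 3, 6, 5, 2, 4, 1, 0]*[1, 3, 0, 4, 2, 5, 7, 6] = [6, 4, 7, 5, 0, 2, 3, 1]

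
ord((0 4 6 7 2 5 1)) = 7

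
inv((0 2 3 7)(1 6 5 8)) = (0 7 3 2)(1 8 5 6)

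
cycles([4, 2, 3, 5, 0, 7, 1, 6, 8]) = (0 4)(1 2 3 5 7 6)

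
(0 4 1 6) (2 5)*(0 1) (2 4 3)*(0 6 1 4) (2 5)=(0 3 5) (4 6) 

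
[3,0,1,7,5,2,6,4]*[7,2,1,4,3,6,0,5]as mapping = [0→4,1→7,2→2,3→5,4→6,5→1,6→0,7→3]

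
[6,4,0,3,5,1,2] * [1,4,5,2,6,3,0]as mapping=[0→0,1→6,2→1,3→2,4→3,5→4,6→5]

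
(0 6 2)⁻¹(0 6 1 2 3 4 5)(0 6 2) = (0 3 4 5 6 2 1)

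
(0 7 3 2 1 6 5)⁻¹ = (0 5 6 1 2 3 7)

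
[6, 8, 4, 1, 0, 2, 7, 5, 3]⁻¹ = [4, 3, 5, 8, 2, 7, 0, 6, 1]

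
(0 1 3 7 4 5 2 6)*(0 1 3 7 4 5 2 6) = (0 3 4 2) (1 7 5 6) 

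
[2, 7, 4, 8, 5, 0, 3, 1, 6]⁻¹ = [5, 7, 0, 6, 2, 4, 8, 1, 3]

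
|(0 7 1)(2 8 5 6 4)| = 15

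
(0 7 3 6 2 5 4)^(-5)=(0 3 2 4 7 6 5)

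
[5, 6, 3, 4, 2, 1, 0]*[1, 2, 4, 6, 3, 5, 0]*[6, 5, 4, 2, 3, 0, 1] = [0, 6, 1, 2, 3, 4, 5]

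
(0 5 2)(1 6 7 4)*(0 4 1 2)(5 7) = (0 7 1 6 5)(2 4)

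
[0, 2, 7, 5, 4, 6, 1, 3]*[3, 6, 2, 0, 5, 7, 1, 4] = [3, 2, 4, 7, 5, 1, 6, 0]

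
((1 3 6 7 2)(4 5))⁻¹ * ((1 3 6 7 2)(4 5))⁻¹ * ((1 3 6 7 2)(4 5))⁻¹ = (1 6 2 3 7)(4 5)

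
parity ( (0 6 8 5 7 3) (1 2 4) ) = odd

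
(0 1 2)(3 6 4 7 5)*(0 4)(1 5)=(0 5 3 6)(1 2 4 7)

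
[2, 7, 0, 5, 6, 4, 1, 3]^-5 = [2, 7, 0, 5, 6, 4, 1, 3]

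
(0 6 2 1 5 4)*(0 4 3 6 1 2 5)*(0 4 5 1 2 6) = (0 2 6 1 4 5 3)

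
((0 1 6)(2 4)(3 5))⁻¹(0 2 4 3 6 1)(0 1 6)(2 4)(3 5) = (0 6 1 4 2 5)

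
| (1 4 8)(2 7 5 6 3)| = 15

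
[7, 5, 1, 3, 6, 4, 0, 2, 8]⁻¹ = [6, 2, 7, 3, 5, 1, 4, 0, 8]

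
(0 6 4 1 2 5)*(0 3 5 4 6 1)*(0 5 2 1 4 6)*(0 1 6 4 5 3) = (0 5) (1 6) (2 4 3) 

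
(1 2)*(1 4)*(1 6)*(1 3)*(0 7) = (0 7)(1 2 4 6 3)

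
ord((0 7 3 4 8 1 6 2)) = 8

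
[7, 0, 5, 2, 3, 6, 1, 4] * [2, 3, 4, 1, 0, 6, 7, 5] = [5, 2, 6, 4, 1, 7, 3, 0]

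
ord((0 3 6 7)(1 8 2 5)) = 4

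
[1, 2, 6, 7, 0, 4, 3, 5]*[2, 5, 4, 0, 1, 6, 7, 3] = [5, 4, 7, 3, 2, 1, 0, 6]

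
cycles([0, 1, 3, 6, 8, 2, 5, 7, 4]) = (2 3 6 5)(4 8)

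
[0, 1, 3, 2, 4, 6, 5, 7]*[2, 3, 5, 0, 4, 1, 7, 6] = [2, 3, 0, 5, 4, 7, 1, 6]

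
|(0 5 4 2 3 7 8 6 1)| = 9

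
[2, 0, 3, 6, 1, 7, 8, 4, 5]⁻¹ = [1, 4, 0, 2, 7, 8, 3, 5, 6]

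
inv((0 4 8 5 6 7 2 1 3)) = (0 3 1 2 7 6 5 8 4)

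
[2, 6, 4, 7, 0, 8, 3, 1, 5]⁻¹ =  [4, 7, 0, 6, 2, 8, 1, 3, 5]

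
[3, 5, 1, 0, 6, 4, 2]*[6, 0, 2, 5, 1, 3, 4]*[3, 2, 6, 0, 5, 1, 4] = [1, 0, 3, 4, 5, 2, 6]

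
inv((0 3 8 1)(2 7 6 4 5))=(0 1 8 3)(2 5 4 6 7)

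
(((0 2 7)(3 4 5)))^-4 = (0 7 2)(3 5 4)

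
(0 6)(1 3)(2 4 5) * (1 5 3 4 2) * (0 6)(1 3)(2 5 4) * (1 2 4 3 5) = (1 4 2)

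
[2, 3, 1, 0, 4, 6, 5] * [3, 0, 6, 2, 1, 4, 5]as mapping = [0→6, 1→2, 2→0, 3→3, 4→1, 5→5, 6→4]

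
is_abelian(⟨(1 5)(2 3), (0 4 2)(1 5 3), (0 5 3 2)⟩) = no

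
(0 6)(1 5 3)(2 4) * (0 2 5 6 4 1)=(0 4 5 3)(1 6 2)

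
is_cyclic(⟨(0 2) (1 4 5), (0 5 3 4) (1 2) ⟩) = no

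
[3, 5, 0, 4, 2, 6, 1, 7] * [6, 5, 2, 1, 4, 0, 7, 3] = [1, 0, 6, 4, 2, 7, 5, 3]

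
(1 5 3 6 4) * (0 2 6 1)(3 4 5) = (0 2 6 5 4)(1 3)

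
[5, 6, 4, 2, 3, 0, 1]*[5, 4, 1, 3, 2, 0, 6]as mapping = [0→0, 1→6, 2→2, 3→1, 4→3, 5→5, 6→4]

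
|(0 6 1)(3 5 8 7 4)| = 15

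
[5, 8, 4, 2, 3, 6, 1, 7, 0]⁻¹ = [8, 6, 3, 4, 2, 0, 5, 7, 1]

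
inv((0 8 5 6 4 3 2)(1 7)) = (0 2 3 4 6 5 8)(1 7)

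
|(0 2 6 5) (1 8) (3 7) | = 4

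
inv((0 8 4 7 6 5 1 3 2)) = (0 2 3 1 5 6 7 4 8)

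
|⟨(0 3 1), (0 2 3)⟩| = 12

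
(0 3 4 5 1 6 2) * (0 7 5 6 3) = (1 3 4 6 2 7 5)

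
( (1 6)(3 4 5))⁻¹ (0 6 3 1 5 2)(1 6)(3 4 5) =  (0 1 4 6 3 2)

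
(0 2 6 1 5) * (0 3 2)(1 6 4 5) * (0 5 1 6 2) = (0 5 3)(1 6 2 4)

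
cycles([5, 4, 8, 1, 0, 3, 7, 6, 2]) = (0 5 3 1 4)(2 8)(6 7)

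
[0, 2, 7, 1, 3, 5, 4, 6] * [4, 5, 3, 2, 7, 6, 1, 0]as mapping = [0→4, 1→3, 2→0, 3→5, 4→2, 5→6, 6→7, 7→1]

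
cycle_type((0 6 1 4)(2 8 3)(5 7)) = 2.3.4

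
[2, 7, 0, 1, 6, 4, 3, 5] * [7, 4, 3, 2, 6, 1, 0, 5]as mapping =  [0→3, 1→5, 2→7, 3→4, 4→0, 5→6, 6→2, 7→1]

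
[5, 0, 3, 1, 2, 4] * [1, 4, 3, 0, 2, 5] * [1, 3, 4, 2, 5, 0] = [0, 3, 1, 5, 2, 4]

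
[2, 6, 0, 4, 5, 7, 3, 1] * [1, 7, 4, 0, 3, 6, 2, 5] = [4, 2, 1, 3, 6, 5, 0, 7]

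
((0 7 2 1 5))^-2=(0 1 7 5 2)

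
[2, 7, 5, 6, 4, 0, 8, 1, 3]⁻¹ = [5, 7, 0, 8, 4, 2, 3, 1, 6]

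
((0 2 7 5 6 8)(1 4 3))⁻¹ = (0 8 6 5 7 2)(1 3 4)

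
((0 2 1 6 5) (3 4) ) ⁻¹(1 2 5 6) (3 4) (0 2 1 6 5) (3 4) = (0 5 6 1) (3 4) 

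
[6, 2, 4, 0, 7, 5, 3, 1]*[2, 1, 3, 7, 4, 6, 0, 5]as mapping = [0→0, 1→3, 2→4, 3→2, 4→5, 5→6, 6→7, 7→1]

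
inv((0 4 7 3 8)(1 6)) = (0 8 3 7 4)(1 6)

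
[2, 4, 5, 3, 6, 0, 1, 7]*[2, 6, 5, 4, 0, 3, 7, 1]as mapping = [0→5, 1→0, 2→3, 3→4, 4→7, 5→2, 6→6, 7→1]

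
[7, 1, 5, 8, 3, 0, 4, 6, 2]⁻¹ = [5, 1, 8, 4, 6, 2, 7, 0, 3]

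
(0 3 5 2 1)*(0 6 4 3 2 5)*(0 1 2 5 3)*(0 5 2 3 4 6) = (0 2 3 1)(4 5)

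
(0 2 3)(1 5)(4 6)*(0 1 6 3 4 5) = (0 2 4 3 1)(5 6)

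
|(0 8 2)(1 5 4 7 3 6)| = 6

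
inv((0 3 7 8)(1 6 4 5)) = (0 8 7 3)(1 5 4 6)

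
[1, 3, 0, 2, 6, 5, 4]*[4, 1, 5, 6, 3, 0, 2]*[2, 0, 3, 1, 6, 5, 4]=[0, 4, 6, 5, 3, 2, 1]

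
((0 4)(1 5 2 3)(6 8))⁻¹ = (0 4)(1 3 2 5)(6 8)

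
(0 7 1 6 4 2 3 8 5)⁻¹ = (0 5 8 3 2 4 6 1 7)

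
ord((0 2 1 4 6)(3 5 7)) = 15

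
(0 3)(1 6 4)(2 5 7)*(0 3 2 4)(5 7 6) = (0 2 7 4 1 5 6)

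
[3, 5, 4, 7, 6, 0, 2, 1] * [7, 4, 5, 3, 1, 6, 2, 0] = [3, 6, 1, 0, 2, 7, 5, 4]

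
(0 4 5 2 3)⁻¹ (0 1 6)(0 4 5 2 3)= (1 6 4)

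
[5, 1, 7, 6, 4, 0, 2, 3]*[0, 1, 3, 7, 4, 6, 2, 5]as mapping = [0→6, 1→1, 2→5, 3→2, 4→4, 5→0, 6→3, 7→7]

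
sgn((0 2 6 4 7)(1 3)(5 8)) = 1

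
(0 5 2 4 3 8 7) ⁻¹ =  (0 7 8 3 4 2 5) 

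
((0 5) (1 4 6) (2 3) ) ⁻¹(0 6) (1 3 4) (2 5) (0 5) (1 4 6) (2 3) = (0 3) (1 5) (2 6 4) 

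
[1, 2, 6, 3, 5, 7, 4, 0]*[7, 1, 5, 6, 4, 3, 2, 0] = [1, 5, 2, 6, 3, 0, 4, 7]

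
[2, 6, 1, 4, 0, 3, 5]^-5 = [1, 5, 6, 0, 2, 4, 3]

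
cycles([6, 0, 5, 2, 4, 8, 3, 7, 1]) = (0 6 3 2 5 8 1)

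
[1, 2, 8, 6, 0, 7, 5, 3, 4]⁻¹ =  [4, 0, 1, 7, 8, 6, 3, 5, 2]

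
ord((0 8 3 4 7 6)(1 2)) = 6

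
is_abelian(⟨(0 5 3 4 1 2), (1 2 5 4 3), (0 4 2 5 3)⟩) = no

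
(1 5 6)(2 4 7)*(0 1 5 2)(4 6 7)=(0 1 2 6 5 7)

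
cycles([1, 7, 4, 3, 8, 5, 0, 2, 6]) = (0 1 7 2 4 8 6)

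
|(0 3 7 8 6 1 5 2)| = 8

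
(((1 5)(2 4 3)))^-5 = (1 5)(2 4 3)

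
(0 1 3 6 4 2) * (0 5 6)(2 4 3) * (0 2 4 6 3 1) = (1 4 6)(2 5 3)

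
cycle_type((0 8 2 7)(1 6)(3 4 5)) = 2.3.4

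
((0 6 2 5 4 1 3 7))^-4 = (0 4)(1 6)(2 3)(5 7)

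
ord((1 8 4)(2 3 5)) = 3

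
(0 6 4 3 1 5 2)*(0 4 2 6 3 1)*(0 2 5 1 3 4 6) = (0 4 3 2 6 5)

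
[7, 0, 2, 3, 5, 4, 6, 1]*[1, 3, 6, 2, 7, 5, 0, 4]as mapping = [0→4, 1→1, 2→6, 3→2, 4→5, 5→7, 6→0, 7→3]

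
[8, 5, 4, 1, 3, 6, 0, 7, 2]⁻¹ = [6, 3, 8, 4, 2, 1, 5, 7, 0]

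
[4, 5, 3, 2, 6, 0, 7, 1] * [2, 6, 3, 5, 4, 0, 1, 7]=[4, 0, 5, 3, 1, 2, 7, 6]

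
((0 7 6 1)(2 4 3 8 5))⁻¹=(0 1 6 7)(2 5 8 3 4)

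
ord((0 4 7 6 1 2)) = 6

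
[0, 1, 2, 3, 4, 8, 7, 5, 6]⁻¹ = [0, 1, 2, 3, 4, 7, 8, 6, 5]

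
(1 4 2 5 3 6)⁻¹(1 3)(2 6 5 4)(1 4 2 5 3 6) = (1 3 2 5)(4 6)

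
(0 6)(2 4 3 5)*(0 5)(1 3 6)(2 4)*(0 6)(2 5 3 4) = (0 1 4)(2 5)(3 6)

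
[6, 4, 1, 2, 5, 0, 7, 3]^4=[2, 6, 0, 5, 7, 3, 1, 4]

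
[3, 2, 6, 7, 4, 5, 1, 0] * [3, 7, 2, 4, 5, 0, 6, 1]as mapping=[0→4, 1→2, 2→6, 3→1, 4→5, 5→0, 6→7, 7→3]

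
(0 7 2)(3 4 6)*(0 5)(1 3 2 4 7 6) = (0 6 2 5)(1 3 7 4)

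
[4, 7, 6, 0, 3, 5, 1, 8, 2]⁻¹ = [3, 6, 8, 4, 0, 5, 2, 1, 7]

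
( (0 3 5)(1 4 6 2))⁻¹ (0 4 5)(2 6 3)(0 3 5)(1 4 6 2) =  (0 3 6)(1 2 5)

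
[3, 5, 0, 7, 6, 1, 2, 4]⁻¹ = [2, 5, 6, 0, 7, 1, 4, 3]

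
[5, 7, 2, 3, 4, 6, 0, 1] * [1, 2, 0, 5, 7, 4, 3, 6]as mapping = [0→4, 1→6, 2→0, 3→5, 4→7, 5→3, 6→1, 7→2]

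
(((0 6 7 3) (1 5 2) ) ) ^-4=(1 2 5) 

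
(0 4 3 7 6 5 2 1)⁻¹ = (0 1 2 5 6 7 3 4)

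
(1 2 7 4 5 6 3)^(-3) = (1 5 2 6 7 3 4)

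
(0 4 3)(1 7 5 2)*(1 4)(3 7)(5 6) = (0 1 3)(2 4 7 6 5)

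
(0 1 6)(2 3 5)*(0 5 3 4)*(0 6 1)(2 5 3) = (2 4 6 3)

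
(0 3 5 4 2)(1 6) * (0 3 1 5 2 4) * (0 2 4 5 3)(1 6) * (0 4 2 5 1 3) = (0 6)(1 3 2 4)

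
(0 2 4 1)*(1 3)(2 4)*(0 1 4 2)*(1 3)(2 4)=(0 4 1 3 2)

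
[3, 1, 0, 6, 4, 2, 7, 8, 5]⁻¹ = [2, 1, 5, 0, 4, 8, 3, 6, 7]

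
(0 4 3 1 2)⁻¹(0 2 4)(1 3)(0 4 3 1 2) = (0 3 4)(1 2)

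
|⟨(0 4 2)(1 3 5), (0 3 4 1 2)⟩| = 60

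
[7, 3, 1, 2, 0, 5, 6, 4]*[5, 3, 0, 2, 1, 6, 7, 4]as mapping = [0→4, 1→2, 2→3, 3→0, 4→5, 5→6, 6→7, 7→1]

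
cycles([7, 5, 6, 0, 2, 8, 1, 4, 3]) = (0 7 4 2 6 1 5 8 3)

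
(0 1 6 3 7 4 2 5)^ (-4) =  (0 7)(1 4)(2 6)(3 5)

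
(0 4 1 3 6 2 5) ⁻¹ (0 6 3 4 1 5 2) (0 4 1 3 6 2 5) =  (0 5 4 2 6 1 3) 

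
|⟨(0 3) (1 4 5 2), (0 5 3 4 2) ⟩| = 360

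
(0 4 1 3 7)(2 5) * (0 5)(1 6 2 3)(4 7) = (0 7 5 3 4 6 2)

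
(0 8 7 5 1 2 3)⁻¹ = (0 3 2 1 5 7 8)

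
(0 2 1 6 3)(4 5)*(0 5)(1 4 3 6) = (0 2 4)(3 5)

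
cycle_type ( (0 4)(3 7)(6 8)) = 2^3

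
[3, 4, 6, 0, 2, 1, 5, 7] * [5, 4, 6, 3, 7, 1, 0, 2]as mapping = [0→3, 1→7, 2→0, 3→5, 4→6, 5→4, 6→1, 7→2]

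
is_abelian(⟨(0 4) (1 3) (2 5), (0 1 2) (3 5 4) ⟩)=yes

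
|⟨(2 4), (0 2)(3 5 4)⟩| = 120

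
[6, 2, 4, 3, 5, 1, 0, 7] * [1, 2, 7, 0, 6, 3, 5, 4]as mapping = [0→5, 1→7, 2→6, 3→0, 4→3, 5→2, 6→1, 7→4]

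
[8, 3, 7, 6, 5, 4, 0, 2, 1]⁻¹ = [6, 8, 7, 1, 5, 4, 3, 2, 0]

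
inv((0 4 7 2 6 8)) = (0 8 6 2 7 4)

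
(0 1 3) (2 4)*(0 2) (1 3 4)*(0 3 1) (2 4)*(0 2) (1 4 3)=(0 4 1) 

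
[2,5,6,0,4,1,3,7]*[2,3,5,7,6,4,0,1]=[5,4,0,2,6,3,7,1]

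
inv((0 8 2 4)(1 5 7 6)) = (0 4 2 8)(1 6 7 5)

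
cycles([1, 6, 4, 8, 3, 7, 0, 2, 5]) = (0 1 6)(2 4 3 8 5 7)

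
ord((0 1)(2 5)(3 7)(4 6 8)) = 6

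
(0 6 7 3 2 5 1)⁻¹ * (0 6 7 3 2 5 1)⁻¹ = (0 5 3 6 1 2 7)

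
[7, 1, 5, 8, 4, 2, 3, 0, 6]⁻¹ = [7, 1, 5, 6, 4, 2, 8, 0, 3]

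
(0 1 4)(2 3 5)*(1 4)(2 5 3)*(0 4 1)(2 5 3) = (0 1)(2 5 3)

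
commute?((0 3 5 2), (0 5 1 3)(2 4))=no:(0 3 5 2)*(0 5 1 3)(2 4)=(1 3)(2 5 4), (0 5 1 3)(2 4)*(0 3 5 2)=(0 2 4)(1 5)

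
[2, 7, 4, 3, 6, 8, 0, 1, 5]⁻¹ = [6, 7, 0, 3, 2, 8, 4, 1, 5]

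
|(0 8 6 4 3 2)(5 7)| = 6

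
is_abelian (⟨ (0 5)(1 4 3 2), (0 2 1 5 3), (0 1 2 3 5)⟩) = no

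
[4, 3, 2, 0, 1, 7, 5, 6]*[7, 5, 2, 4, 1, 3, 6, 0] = [1, 4, 2, 7, 5, 0, 3, 6]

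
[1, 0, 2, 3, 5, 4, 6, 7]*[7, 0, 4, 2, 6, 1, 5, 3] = [0, 7, 4, 2, 1, 6, 5, 3]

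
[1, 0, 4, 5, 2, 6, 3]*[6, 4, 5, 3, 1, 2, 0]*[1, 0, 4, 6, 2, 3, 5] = [2, 5, 0, 4, 3, 1, 6]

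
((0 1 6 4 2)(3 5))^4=(0 2 4 6 1)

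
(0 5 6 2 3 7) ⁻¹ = (0 7 3 2 6 5) 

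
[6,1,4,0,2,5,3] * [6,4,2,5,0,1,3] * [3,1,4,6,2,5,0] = [6,2,3,0,4,1,5]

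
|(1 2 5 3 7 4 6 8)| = 8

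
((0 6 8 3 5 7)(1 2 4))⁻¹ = (0 7 5 3 8 6)(1 4 2)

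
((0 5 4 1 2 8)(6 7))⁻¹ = (0 8 2 1 4 5)(6 7)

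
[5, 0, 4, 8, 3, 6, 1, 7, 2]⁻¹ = [1, 6, 8, 4, 2, 0, 5, 7, 3]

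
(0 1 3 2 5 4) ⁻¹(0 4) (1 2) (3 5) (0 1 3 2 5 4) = (0 1) (2 4) (3 5) 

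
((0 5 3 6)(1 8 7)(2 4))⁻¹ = (0 6 3 5)(1 7 8)(2 4)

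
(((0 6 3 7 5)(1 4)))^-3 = (0 3 5 6 7)(1 4)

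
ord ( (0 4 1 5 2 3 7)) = 7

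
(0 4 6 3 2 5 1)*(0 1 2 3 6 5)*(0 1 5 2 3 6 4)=(1 5 3 6 4 2)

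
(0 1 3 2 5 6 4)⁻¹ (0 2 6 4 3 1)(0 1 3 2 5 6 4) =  (0 2 3 1 5 4)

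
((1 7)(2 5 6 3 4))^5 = (1 7)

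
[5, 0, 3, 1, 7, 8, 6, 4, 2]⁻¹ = [1, 3, 8, 2, 7, 0, 6, 4, 5]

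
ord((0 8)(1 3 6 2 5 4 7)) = 14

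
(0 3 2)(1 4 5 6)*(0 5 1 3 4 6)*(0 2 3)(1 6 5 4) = (0 1 5 2 4 6)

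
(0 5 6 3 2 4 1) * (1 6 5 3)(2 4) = (0 3 4 6 1)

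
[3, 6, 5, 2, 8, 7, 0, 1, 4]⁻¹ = [6, 7, 3, 0, 8, 2, 1, 5, 4]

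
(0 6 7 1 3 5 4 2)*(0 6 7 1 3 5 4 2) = (0 7 3 4)(1 5 2 6)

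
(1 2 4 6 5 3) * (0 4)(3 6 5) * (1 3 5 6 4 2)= (0 2)(4 6 5)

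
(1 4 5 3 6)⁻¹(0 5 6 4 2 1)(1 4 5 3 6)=(0 3 1 5 2 4)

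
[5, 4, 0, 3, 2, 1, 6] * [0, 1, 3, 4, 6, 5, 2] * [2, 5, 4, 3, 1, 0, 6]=[0, 6, 2, 1, 3, 5, 4]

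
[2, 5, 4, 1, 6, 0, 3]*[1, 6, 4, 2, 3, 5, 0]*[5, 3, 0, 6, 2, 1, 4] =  [2, 1, 6, 4, 5, 3, 0]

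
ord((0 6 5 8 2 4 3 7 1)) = 9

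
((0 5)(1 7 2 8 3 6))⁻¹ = (0 5)(1 6 3 8 2 7)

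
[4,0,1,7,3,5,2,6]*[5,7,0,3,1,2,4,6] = [1,5,7,6,3,2,0,4]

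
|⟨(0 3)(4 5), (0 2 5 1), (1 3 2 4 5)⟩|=720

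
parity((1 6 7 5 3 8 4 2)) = odd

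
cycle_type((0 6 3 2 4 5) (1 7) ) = 2.6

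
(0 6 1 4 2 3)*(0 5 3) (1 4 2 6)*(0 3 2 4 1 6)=(0 6 1 4) (2 3 5) 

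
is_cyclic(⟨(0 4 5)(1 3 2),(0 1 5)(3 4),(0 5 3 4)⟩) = no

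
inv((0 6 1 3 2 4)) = (0 4 2 3 1 6)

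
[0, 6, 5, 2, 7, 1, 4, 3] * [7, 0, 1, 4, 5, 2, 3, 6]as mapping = [0→7, 1→3, 2→2, 3→1, 4→6, 5→0, 6→5, 7→4]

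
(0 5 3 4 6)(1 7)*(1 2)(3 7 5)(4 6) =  (0 3 6)(1 5 7 2)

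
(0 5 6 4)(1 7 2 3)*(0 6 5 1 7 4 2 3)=(0 1 4 6 2)(3 7)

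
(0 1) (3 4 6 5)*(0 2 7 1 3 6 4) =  (0 3) (1 2 7) (5 6) 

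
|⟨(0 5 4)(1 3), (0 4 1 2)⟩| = 720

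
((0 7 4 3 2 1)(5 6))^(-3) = (0 3)(1 4)(2 7)(5 6)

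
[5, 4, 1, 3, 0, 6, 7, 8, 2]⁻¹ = [4, 2, 8, 3, 1, 0, 5, 6, 7]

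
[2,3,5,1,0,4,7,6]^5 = [2,3,5,1,0,4,7,6]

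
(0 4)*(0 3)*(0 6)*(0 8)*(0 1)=(0 4 3 6 8 1)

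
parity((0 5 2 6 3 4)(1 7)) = even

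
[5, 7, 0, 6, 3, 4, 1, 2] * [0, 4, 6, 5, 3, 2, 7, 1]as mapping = [0→2, 1→1, 2→0, 3→7, 4→5, 5→3, 6→4, 7→6]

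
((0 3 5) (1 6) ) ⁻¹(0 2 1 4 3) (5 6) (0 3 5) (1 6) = (0 1) (2 6 4 5 3) 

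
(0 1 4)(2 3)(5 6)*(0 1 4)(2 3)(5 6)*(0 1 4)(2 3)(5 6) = (2 3)(5 6)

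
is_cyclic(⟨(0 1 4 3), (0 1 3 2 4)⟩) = no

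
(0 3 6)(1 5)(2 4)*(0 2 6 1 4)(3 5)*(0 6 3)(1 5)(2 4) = (0 1)(2 6 4 3 5)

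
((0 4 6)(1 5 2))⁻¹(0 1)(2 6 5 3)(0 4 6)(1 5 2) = (0 2 3 1)(4 5)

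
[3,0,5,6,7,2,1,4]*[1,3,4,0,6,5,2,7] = [0,1,5,2,7,4,3,6]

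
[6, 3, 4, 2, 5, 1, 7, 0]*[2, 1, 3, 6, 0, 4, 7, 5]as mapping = [0→7, 1→6, 2→0, 3→3, 4→4, 5→1, 6→5, 7→2]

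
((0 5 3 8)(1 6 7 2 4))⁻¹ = (0 8 3 5)(1 4 2 7 6)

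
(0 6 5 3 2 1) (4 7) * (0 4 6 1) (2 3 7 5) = (0 1 4 5 7 6 2) 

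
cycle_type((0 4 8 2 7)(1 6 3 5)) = 4.5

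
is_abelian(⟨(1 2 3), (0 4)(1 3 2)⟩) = yes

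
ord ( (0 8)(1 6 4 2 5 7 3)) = 14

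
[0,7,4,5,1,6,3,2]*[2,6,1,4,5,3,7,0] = [2,0,5,3,6,7,4,1]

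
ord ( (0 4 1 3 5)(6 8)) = 10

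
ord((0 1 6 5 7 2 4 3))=8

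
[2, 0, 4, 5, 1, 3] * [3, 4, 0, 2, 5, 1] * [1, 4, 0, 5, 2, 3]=[1, 5, 3, 4, 2, 0]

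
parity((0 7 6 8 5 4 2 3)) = odd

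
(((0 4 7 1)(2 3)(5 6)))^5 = (0 4 7 1)(2 3)(5 6)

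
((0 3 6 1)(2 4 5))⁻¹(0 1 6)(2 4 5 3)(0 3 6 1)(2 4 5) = (0 1 3)(2 6 4 5)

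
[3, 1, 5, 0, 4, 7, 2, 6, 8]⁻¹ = [3, 1, 6, 0, 4, 2, 7, 5, 8]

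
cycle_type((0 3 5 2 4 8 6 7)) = 8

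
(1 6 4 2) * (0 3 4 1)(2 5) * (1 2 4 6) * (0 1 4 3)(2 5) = (1 4 2)(3 6 5)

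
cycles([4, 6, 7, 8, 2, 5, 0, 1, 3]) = (0 4 2 7 1 6)(3 8)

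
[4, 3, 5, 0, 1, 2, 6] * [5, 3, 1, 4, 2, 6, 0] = [2, 4, 6, 5, 3, 1, 0]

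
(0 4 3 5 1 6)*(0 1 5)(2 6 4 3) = (0 3)(1 4 2 6)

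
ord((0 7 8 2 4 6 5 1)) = 8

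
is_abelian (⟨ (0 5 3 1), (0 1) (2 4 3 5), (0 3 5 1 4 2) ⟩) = no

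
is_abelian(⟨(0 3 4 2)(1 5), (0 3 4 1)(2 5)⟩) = no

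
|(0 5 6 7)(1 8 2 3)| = 4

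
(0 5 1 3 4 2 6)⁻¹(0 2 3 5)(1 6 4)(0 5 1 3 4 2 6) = (0 2 3)(1 5 6 4)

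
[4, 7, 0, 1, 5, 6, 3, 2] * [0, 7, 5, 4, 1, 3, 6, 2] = [1, 2, 0, 7, 3, 6, 4, 5]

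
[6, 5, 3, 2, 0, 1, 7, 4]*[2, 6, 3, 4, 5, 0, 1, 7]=[1, 0, 4, 3, 2, 6, 7, 5]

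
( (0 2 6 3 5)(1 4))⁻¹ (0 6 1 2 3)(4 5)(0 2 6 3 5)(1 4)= (0 1)(2 3 4 6 5)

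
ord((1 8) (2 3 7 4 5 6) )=6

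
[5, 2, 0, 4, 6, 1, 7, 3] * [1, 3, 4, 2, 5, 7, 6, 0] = [7, 4, 1, 5, 6, 3, 0, 2]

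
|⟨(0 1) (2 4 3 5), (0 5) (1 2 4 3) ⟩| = 36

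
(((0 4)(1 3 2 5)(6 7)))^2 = (1 2)(3 5)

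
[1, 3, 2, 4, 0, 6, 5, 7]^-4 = [0, 1, 2, 3, 4, 5, 6, 7]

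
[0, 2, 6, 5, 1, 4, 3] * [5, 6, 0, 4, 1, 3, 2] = [5, 0, 2, 3, 6, 1, 4]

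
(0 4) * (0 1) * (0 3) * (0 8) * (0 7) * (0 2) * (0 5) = (0 4 1 3 8 7 2 5)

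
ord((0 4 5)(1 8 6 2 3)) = 15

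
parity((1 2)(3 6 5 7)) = even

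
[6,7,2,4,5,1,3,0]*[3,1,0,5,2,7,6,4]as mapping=[0→6,1→4,2→0,3→2,4→7,5→1,6→5,7→3]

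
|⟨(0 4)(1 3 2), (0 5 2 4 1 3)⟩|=720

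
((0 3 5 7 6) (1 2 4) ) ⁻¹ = (0 6 7 5 3) (1 4 2) 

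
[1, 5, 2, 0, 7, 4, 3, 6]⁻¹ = [3, 0, 2, 6, 5, 1, 7, 4]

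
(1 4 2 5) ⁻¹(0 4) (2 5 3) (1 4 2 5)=(0 2) (1 3 5) 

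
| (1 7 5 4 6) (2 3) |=10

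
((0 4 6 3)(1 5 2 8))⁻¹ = (0 3 6 4)(1 8 2 5)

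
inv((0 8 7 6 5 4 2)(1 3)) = (0 2 4 5 6 7 8)(1 3)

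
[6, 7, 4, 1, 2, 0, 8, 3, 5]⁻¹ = [5, 3, 4, 7, 2, 8, 0, 1, 6]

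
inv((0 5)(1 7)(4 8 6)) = (0 5)(1 7)(4 6 8)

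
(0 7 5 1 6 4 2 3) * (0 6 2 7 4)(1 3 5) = (0 4 7 1 2 5 3 6)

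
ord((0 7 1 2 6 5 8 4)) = 8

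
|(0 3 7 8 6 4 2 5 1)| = 9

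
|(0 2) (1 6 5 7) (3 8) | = 4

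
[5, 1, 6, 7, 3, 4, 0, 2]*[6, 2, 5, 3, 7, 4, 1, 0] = [4, 2, 1, 0, 3, 7, 6, 5] 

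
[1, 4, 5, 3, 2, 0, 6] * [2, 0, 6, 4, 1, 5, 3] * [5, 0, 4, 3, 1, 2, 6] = [5, 0, 2, 1, 6, 4, 3]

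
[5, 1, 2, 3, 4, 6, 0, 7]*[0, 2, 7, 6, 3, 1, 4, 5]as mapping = [0→1, 1→2, 2→7, 3→6, 4→3, 5→4, 6→0, 7→5]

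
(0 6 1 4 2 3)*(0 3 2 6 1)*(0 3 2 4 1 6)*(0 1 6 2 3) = (0 2 4 1 6)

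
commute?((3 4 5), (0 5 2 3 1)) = no:(3 4 5) * (0 5 2 3 1) = (0 5 1)(2 3 4), (0 5 2 3 1) * (3 4 5) = (0 3 1)(2 4 5)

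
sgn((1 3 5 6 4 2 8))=1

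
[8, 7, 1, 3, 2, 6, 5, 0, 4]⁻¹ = [7, 2, 4, 3, 8, 6, 5, 1, 0]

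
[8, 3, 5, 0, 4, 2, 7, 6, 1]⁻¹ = [3, 8, 5, 1, 4, 2, 7, 6, 0]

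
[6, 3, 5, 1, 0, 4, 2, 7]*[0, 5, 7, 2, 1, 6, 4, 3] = [4, 2, 6, 5, 0, 1, 7, 3]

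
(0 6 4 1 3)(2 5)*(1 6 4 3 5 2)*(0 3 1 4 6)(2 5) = (0 6 1 2 5 4)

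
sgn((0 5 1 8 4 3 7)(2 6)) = -1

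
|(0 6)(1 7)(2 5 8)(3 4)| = 6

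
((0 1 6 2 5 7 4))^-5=(0 6 5 4 1 2 7)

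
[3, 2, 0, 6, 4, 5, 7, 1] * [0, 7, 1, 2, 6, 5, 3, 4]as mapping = [0→2, 1→1, 2→0, 3→3, 4→6, 5→5, 6→4, 7→7]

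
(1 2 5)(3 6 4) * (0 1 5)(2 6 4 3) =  (0 1 6 3 4 2)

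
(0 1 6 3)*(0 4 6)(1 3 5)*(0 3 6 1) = (0 6 5)(1 3 4)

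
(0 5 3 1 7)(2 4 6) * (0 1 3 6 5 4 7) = (0 4 5 6 2 7 1)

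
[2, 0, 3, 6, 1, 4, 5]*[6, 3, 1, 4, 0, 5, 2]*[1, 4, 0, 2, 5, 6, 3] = [4, 3, 5, 0, 2, 1, 6]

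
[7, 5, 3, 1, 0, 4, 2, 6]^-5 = [2, 0, 5, 4, 6, 7, 1, 3]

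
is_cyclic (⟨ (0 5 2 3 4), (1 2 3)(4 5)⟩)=no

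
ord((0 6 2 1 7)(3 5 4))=15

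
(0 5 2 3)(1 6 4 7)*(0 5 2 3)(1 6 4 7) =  (0 2)(1 4)(3 5)(6 7)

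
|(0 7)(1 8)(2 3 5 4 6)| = 10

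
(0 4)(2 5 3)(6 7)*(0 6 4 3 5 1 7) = (0 3 2 1 7 4 6)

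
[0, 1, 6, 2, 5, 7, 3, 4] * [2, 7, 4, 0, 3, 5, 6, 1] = [2, 7, 6, 4, 5, 1, 0, 3]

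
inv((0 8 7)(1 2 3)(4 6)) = (0 7 8)(1 3 2)(4 6)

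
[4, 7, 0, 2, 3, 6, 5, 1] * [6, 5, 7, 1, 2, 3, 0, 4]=[2, 4, 6, 7, 1, 0, 3, 5]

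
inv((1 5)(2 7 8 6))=(1 5)(2 6 8 7)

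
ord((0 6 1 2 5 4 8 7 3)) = 9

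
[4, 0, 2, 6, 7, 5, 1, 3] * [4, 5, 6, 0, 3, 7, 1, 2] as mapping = [0→3, 1→4, 2→6, 3→1, 4→2, 5→7, 6→5, 7→0] 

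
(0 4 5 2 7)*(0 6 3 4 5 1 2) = (0 5)(1 2 7 6 3 4)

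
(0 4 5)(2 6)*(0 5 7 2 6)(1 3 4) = (0 1 3 4 7 2)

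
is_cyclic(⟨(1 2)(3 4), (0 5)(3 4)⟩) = no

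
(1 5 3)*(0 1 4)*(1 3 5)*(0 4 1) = (0 3 1)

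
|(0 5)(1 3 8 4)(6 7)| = 4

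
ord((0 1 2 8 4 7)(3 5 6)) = 6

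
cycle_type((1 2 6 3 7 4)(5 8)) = 2.6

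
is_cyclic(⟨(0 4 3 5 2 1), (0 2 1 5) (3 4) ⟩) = no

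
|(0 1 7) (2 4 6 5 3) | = 15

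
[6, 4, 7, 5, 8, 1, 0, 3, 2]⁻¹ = [6, 5, 8, 7, 1, 3, 0, 2, 4]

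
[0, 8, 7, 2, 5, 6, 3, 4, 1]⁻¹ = [0, 8, 3, 6, 7, 4, 5, 2, 1]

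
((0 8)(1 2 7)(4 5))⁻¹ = (0 8)(1 7 2)(4 5)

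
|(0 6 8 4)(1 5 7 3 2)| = 20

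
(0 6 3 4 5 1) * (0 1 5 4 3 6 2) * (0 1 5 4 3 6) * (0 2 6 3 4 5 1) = (0 6 2)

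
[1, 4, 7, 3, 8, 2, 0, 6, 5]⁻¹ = [6, 0, 5, 3, 1, 8, 7, 2, 4]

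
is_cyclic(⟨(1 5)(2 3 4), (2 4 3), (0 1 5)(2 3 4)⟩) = no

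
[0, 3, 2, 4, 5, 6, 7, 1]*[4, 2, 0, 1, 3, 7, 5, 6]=[4, 1, 0, 3, 7, 5, 6, 2]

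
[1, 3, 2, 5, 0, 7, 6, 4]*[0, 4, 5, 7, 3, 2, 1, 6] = [4, 7, 5, 2, 0, 6, 1, 3]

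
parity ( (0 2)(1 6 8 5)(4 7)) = odd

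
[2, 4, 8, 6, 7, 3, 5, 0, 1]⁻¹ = [7, 8, 0, 5, 1, 6, 3, 4, 2]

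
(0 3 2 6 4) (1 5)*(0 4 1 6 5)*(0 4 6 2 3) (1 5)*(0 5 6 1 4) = (0 5 2 4 1) 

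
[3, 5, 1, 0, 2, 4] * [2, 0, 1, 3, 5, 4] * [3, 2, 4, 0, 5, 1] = [0, 5, 3, 4, 2, 1]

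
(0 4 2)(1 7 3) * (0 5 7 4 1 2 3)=(0 1 4 3 2 5 7)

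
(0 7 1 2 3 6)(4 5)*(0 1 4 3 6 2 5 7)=(1 5 3 2 6)(4 7)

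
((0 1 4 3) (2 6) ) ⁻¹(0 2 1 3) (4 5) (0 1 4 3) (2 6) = (0 1 6 4) (3 5) 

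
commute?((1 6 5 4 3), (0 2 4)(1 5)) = no:(1 6 5 4 3)*(0 2 4)(1 5) = (0 2 4 3 5)(1 6), (0 2 4)(1 5)*(1 6 5 4 3) = (0 2 3 1 4)(5 6)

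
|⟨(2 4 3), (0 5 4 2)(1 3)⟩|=360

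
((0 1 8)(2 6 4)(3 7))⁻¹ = (0 8 1)(2 4 6)(3 7)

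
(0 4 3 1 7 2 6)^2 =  (0 3 7 6 4 1 2)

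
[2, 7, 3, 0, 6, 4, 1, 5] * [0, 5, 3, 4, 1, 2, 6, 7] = [3, 7, 4, 0, 6, 1, 5, 2]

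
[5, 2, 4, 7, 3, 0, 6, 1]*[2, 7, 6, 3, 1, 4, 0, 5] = [4, 6, 1, 5, 3, 2, 0, 7]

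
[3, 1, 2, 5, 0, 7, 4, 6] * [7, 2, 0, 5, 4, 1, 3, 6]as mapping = [0→5, 1→2, 2→0, 3→1, 4→7, 5→6, 6→4, 7→3]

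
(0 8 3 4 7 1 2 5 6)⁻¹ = (0 6 5 2 1 7 4 3 8)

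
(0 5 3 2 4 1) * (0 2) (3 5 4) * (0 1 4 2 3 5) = (0 2 5) (1 3) 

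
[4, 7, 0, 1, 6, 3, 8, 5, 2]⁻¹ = [2, 3, 8, 5, 0, 7, 4, 1, 6]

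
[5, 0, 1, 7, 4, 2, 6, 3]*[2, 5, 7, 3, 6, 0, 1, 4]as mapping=[0→0, 1→2, 2→5, 3→4, 4→6, 5→7, 6→1, 7→3]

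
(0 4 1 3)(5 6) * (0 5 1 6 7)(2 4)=(0 2 4 6 1 3 5 7)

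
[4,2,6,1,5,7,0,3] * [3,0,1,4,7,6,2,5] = [7,1,2,0,6,5,3,4]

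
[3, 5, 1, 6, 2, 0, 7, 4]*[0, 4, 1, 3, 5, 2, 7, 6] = [3, 2, 4, 7, 1, 0, 6, 5]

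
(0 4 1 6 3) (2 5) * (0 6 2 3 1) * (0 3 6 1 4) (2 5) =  (1 5 6 4 3) 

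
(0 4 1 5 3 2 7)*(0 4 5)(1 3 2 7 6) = (0 5 2 6 1)(3 7 4)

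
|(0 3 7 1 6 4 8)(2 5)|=14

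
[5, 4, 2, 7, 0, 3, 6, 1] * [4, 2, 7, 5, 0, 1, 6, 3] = [1, 0, 7, 3, 4, 5, 6, 2]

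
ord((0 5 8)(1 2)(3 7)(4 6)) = 6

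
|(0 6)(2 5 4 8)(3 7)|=4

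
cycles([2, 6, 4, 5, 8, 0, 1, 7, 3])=(0 2 4 8 3 5)(1 6)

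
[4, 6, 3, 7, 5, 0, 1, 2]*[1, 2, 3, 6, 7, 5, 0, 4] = [7, 0, 6, 4, 5, 1, 2, 3]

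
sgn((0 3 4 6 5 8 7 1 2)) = 1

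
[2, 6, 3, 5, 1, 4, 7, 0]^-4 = [4, 2, 1, 6, 0, 7, 3, 5]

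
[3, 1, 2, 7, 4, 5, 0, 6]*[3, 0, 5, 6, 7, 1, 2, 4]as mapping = [0→6, 1→0, 2→5, 3→4, 4→7, 5→1, 6→3, 7→2]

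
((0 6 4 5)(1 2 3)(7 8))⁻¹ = (0 5 4 6)(1 3 2)(7 8)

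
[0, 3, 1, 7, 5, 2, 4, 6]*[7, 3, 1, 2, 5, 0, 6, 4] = [7, 2, 3, 4, 0, 1, 5, 6]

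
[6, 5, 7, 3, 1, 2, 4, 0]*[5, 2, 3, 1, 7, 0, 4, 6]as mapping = [0→4, 1→0, 2→6, 3→1, 4→2, 5→3, 6→7, 7→5]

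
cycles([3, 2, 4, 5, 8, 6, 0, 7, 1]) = (0 3 5 6)(1 2 4 8)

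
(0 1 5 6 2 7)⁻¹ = (0 7 2 6 5 1)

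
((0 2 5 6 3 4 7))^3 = (0 6 7 5 4 2 3)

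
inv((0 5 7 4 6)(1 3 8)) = (0 6 4 7 5)(1 8 3)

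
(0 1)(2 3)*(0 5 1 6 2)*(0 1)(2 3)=(0 6 3 1 5)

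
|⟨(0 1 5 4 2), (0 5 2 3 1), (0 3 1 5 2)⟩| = 360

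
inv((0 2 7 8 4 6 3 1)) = (0 1 3 6 4 8 7 2)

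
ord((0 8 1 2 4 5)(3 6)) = 6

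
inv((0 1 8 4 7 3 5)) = (0 5 3 7 4 8 1)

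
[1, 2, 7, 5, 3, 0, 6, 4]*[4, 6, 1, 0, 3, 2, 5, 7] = [6, 1, 7, 2, 0, 4, 5, 3]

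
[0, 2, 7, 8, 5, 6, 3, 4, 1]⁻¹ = [0, 8, 1, 6, 7, 4, 5, 2, 3]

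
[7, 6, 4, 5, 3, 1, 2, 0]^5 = [7, 5, 6, 4, 2, 3, 1, 0]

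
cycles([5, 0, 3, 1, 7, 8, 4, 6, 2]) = (0 5 8 2 3 1)(4 7 6)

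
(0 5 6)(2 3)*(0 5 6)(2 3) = (0 6 5)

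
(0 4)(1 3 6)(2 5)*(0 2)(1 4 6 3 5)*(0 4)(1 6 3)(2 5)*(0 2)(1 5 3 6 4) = (0 6 2 4 3 5 1)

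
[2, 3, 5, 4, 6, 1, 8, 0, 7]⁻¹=[7, 5, 0, 1, 3, 2, 4, 8, 6]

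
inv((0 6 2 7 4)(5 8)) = (0 4 7 2 6)(5 8)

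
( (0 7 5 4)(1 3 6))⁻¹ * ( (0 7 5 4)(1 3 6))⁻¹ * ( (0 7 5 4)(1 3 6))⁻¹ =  (0 7 5 4)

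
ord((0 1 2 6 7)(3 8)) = 10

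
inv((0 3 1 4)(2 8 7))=(0 4 1 3)(2 7 8)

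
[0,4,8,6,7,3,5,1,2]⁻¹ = [0,7,8,5,1,6,3,4,2]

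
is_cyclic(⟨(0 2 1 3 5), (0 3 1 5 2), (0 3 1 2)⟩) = no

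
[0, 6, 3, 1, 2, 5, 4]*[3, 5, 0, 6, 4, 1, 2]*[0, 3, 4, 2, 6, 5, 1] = [2, 4, 1, 5, 0, 3, 6]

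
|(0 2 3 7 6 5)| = 6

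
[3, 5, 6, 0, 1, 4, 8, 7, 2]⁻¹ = [3, 4, 8, 0, 5, 1, 2, 7, 6]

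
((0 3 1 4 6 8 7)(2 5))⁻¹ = (0 7 8 6 4 1 3)(2 5)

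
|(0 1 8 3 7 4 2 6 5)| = 9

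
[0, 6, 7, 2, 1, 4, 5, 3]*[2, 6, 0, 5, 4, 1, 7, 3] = [2, 7, 3, 0, 6, 4, 1, 5]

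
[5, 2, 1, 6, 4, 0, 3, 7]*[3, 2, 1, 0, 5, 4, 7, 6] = [4, 1, 2, 7, 5, 3, 0, 6]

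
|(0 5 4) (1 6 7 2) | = 12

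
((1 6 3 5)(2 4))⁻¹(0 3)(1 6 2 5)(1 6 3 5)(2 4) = (0 5)(1 6 3 4)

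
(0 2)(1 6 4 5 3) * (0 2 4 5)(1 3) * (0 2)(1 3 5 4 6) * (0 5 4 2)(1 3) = (0 6 2 5 1 3 4)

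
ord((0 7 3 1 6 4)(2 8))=6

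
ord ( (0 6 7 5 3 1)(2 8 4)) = 6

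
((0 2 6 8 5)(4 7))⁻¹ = (0 5 8 6 2)(4 7)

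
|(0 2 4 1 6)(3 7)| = 10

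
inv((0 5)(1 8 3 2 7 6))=(0 5)(1 6 7 2 3 8)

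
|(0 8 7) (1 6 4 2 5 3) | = 6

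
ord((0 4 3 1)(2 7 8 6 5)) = 20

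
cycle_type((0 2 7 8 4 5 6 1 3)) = 9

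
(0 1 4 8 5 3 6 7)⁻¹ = (0 7 6 3 5 8 4 1)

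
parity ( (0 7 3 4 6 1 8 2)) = odd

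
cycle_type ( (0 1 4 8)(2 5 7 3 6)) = 4.5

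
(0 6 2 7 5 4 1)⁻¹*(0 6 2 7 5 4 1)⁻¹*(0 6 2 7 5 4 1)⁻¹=(0 5 6 4 2 1 7)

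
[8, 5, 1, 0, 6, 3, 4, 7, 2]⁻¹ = [3, 2, 8, 5, 6, 1, 4, 7, 0]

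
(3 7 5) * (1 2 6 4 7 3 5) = (1 2 6 4 7)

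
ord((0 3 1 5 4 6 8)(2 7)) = 14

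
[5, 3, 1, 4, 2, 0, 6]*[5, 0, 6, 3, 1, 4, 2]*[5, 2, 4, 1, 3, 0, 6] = [3, 1, 5, 2, 6, 0, 4]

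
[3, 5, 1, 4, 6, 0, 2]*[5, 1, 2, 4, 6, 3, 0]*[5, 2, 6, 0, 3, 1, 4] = [3, 0, 2, 4, 5, 1, 6]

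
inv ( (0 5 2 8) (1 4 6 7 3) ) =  (0 8 2 5) (1 3 7 6 4) 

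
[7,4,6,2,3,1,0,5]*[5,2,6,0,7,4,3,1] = [1,7,3,6,0,2,5,4]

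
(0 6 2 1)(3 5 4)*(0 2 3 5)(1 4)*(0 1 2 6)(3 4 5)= (1 6 4 3)(2 5)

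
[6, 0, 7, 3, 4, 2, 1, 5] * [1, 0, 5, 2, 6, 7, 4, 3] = [4, 1, 3, 2, 6, 5, 0, 7]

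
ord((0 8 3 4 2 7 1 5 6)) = 9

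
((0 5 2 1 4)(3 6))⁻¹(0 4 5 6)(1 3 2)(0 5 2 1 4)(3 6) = (0 2 3 5)(1 4 6)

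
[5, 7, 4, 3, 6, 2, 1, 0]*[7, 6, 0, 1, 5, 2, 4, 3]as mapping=[0→2, 1→3, 2→5, 3→1, 4→4, 5→0, 6→6, 7→7]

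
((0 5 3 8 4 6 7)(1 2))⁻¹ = (0 7 6 4 8 3 5)(1 2)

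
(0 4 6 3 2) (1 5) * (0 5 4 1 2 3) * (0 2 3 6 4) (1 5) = (0 5 3 6 2 1) 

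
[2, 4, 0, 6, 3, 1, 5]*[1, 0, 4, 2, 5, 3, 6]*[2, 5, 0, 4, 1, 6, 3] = [1, 6, 5, 3, 0, 2, 4]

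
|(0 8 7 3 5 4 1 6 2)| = 9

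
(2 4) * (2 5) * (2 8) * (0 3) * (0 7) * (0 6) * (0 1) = (0 3 7 6 1)(2 4 5 8)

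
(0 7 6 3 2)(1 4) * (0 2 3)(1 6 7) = (0 1 4 6)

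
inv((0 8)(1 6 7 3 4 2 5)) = (0 8)(1 5 2 4 3 7 6)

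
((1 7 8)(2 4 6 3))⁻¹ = (1 8 7)(2 3 6 4)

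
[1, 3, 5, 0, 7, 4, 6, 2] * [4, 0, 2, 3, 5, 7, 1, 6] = [0, 3, 7, 4, 6, 5, 1, 2]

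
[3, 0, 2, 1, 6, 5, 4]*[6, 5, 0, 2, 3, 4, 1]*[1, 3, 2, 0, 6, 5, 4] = [2, 4, 1, 5, 3, 6, 0]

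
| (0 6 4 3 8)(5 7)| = 10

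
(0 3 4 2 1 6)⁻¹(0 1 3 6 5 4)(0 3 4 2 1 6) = (0 5 2 3 6 4)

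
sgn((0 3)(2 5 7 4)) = 1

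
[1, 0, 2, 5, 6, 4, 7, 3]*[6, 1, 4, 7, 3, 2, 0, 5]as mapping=[0→1, 1→6, 2→4, 3→2, 4→0, 5→3, 6→5, 7→7]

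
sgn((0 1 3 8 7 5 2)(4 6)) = -1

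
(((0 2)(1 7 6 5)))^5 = (0 2)(1 7 6 5)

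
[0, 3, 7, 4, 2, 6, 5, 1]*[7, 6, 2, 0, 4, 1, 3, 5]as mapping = [0→7, 1→0, 2→5, 3→4, 4→2, 5→3, 6→1, 7→6]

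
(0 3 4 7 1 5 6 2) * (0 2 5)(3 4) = (0 4 7 1)(5 6)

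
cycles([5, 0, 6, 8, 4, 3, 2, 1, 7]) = (0 5 3 8 7 1)(2 6)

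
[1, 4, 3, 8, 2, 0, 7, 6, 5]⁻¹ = [5, 0, 4, 2, 1, 8, 7, 6, 3]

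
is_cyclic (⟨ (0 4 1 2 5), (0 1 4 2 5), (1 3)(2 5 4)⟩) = no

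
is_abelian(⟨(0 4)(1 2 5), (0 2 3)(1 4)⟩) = no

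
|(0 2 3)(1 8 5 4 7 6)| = 6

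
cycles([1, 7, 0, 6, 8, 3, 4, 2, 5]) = (0 1 7 2)(3 6 4 8 5)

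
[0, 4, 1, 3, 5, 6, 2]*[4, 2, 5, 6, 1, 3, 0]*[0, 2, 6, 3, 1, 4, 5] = [1, 2, 6, 5, 3, 0, 4]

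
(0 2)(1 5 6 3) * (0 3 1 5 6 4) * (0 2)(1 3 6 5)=(1 5 4 2 6 3)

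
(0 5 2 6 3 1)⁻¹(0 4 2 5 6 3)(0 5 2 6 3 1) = (1 5 4 6 2 3)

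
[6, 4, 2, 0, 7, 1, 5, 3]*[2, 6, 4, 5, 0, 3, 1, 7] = [1, 0, 4, 2, 7, 6, 3, 5]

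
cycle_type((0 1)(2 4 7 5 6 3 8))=2.7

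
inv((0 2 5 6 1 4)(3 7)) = (0 4 1 6 5 2)(3 7)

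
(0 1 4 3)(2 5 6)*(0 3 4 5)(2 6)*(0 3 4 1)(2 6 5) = (1 2 3 4)(5 6)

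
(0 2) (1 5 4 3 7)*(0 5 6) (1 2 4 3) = (0 4 1 6) (2 5 3 7) 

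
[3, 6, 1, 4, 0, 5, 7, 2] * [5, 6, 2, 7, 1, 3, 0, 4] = [7, 0, 6, 1, 5, 3, 4, 2]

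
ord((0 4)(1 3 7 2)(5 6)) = 4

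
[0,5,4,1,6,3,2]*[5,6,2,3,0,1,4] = [5,1,0,6,4,3,2]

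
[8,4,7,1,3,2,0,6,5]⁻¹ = [6,3,5,4,1,8,7,2,0]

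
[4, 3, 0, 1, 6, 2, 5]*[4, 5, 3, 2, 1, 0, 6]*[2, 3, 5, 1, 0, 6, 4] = [3, 5, 0, 6, 4, 1, 2]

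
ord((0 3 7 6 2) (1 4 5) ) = 15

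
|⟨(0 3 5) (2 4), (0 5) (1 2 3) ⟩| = 720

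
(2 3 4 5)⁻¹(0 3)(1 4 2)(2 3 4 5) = (0 4)(1 5 3)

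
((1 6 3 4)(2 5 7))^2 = (1 3)(2 7 5)(4 6)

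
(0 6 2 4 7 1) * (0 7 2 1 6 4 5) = (0 4 2 5)(1 7 6)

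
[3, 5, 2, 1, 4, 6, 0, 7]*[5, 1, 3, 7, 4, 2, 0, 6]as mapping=[0→7, 1→2, 2→3, 3→1, 4→4, 5→0, 6→5, 7→6]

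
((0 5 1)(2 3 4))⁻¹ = (0 1 5)(2 4 3)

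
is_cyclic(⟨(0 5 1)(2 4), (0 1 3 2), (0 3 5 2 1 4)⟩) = no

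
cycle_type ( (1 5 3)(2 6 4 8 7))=3.5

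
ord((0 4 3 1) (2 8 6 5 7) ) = 20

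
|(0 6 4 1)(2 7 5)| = 12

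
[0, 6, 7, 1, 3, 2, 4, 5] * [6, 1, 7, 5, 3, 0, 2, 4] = [6, 2, 4, 1, 5, 7, 3, 0]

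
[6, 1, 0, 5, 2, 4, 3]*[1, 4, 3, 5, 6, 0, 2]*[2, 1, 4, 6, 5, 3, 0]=[4, 5, 1, 2, 6, 0, 3]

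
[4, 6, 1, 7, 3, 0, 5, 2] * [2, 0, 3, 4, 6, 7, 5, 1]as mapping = [0→6, 1→5, 2→0, 3→1, 4→4, 5→2, 6→7, 7→3]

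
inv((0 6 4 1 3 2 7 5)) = (0 5 7 2 3 1 4 6)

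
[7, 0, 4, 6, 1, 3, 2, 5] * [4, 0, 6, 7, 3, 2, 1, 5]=[5, 4, 3, 1, 0, 7, 6, 2]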